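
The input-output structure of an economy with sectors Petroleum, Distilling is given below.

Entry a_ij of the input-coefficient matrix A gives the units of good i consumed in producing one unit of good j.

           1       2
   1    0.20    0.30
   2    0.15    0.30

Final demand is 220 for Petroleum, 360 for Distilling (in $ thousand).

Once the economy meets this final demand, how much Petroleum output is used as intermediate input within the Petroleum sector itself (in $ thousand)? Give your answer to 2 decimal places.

z_11 = 101.75

I − A =
  [   0.80    -0.30]
  [  -0.15     0.70]
det(I−A) = (0.80)(0.70) − (-0.30)(-0.15) = 0.5150
adj(I−A) = [[0.70, 0.30], [0.15, 0.80]]
(I − A)⁻¹ = adj(I−A) / det(I−A) ≈
  [   1.3592     0.5825]
  [   0.2913     1.5534]
First solve x = (I − A)⁻¹ d = adj(I−A)·d / det(I−A); in particular x_1 = (0.70·220 + 0.30·360) / 0.5150 = 262.00 / 0.5150 ≈ 508.7379.
Intermediate flow from 1 to 1: z_11 = a_11 · x_1 = 0.20 × 262.00 / 0.5150 = 52.40 / 0.5150 ≈ 101.75.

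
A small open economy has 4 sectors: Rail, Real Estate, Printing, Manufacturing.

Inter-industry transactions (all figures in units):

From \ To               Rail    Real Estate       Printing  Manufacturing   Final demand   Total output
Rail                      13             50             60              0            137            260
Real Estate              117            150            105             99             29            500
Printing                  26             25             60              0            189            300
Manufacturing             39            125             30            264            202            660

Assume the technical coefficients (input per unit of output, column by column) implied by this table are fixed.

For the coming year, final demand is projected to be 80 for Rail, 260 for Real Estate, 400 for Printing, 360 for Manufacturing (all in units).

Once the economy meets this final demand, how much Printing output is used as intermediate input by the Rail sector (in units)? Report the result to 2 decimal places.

Technical coefficients a_ij = z_ij / X_j:
  a_11 = 13/260 = 0.05, a_21 = 117/260 = 0.45, a_31 = 26/260 = 0.10, a_41 = 39/260 = 0.15
  a_12 = 50/500 = 0.10, a_22 = 150/500 = 0.30, a_32 = 25/500 = 0.05, a_42 = 125/500 = 0.25
  a_13 = 60/300 = 0.20, a_23 = 105/300 = 0.35, a_33 = 60/300 = 0.20, a_43 = 30/300 = 0.10
  a_14 = 0/660 = 0.00, a_24 = 99/660 = 0.15, a_34 = 0/660 = 0.00, a_44 = 264/660 = 0.40
I − A =
  [   0.95    -0.10    -0.20     0.00]
  [  -0.45     0.70    -0.35    -0.15]
  [  -0.10    -0.05     0.80     0.00]
  [  -0.15    -0.25    -0.10     0.60]
Compute the cofactors C_ij = (−1)^(i+j)·(3×3 minor ij) of I−A; the adjugate is their transpose:
adj(I−A) = Cᵀ =
  [ 0.294750   0.054000   0.099000   0.013500]
  [ 0.256500   0.444000   0.272250   0.111000]
  [ 0.052875   0.034500   0.334125   0.008625]
  [ 0.189375   0.204250   0.193875   0.457375]
det(I−A) = Σ_j (I−A)_1j·C_1j = (0.95)(0.294750) + (-0.10)(0.256500) + (-0.20)(0.052875) + (0.00)(0.189375) = 0.2437875
(I − A)⁻¹ = adj(I−A) / det(I−A) ≈
  [   1.2090     0.2215     0.4061     0.0554]
  [   1.0521     1.8213     1.1168     0.4553]
  [   0.2169     0.1415     1.3706     0.0354]
  [   0.7768     0.8378     0.7953     1.8761]
First solve x = (I − A)⁻¹ d = adj(I−A)·d / det(I−A); in particular x_1 = (0.294750·80 + 0.054000·260 + 0.099000·400 + 0.013500·360) / 0.2437875 = 82.08 / 0.2437875 ≈ 336.6867.
Intermediate flow from 3 to 1: z_31 = a_31 · x_1 = 0.10 × 82.08 / 0.2437875 = 8.208 / 0.2437875 ≈ 33.67.

z_31 = 33.67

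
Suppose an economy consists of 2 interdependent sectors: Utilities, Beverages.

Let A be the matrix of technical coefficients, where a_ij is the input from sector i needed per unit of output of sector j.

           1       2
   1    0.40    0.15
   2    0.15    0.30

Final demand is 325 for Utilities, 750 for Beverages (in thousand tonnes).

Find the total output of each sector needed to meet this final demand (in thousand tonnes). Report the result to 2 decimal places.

x_1 = 855.35, x_2 = 1254.72

I − A =
  [   0.60    -0.15]
  [  -0.15     0.70]
det(I−A) = (0.60)(0.70) − (-0.15)(-0.15) = 0.3975
adj(I−A) = [[0.70, 0.15], [0.15, 0.60]]
(I − A)⁻¹ = adj(I−A) / det(I−A) ≈
  [   1.7610     0.3774]
  [   0.3774     1.5094]
x = (I − A)⁻¹ d = adj(I−A)·d / det(I−A), with det(I−A) = 0.3975:
  x_1 = (0.70·325 + 0.15·750) / 0.3975 = 340.00 / 0.3975 ≈ 855.35
  x_2 = (0.15·325 + 0.60·750) / 0.3975 = 498.75 / 0.3975 ≈ 1254.72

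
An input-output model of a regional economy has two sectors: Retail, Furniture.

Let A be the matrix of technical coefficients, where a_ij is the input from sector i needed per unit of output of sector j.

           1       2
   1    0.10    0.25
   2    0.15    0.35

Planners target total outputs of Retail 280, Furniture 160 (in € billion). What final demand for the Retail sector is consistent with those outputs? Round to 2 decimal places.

d_1 = 212.00

I − A =
  [   0.90    -0.25]
  [  -0.15     0.65]
d = (I − A) x:
  d_1 = (+0.90)·280 + (-0.25)·160 = 212.00
  d_2 = (-0.15)·280 + (+0.65)·160 = 62.00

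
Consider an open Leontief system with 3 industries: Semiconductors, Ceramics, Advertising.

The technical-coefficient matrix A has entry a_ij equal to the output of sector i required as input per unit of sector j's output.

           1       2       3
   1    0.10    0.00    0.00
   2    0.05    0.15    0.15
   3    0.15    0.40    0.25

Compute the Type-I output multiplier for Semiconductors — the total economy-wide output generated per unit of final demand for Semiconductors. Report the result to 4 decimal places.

m_1 = 1.5103

I − A =
  [   0.90     0.00     0.00]
  [  -0.05     0.85    -0.15]
  [  -0.15    -0.40     0.75]
Cofactors of I−A, C_ij = (−1)^(i+j)·(minor ij) (rows/columns in the sector order above):
  C_11 = (0.85)(0.75) − (-0.15)(-0.40) = 0.5775
  C_12 = −[(-0.05)(0.75) − (-0.15)(-0.15)] = 0.0600
  C_13 = (-0.05)(-0.40) − (0.85)(-0.15) = 0.1475
  C_21 = −[(0.00)(0.75) − (0.00)(-0.40)] = 0.0000
  C_22 = (0.90)(0.75) − (0.00)(-0.15) = 0.6750
  C_23 = −[(0.90)(-0.40) − (0.00)(-0.15)] = 0.3600
  C_31 = (0.00)(-0.15) − (0.00)(0.85) = 0.0000
  C_32 = −[(0.90)(-0.15) − (0.00)(-0.05)] = 0.1350
  C_33 = (0.90)(0.85) − (0.00)(-0.05) = 0.7650
det(I−A) = Σ_j (I−A)_1j·C_1j = (0.90)(0.5775) + (0.00)(0.0600) + (0.00)(0.1475) = 0.51975
adj(I−A) = Cᵀ =
  [ 0.5775   0.0000   0.0000]
  [ 0.0600   0.6750   0.1350]
  [ 0.1475   0.3600   0.7650]
(I − A)⁻¹ = adj(I−A) / det(I−A) ≈
  [   1.11111     0.00000     0.00000]
  [   0.11544     1.29870     0.25974]
  [   0.28379     0.69264     1.47186]
The output multiplier for sector j is the column-j sum of the Leontief inverse (I − A)⁻¹ = adj(I−A) / det(I−A).
Column 1 of adj(I−A): (0.5775, 0.0600, 0.1475); det(I−A) = 0.51975.
m_1 = (0.5775 + 0.0600 + 0.1475) / 0.51975 = 0.785 / 0.51975 ≈ 1.5103.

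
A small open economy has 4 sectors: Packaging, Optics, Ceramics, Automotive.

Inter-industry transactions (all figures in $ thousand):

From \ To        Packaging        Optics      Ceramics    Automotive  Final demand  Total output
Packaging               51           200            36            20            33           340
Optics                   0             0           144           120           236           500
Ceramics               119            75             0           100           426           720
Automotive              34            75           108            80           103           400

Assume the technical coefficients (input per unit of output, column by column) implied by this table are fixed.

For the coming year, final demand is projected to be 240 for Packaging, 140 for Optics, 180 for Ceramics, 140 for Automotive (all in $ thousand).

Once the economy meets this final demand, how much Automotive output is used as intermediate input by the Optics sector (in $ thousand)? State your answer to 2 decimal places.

Technical coefficients a_ij = z_ij / X_j:
  a_11 = 51/340 = 0.15, a_21 = 0/340 = 0.00, a_31 = 119/340 = 0.35, a_41 = 34/340 = 0.10
  a_12 = 200/500 = 0.40, a_22 = 0/500 = 0.00, a_32 = 75/500 = 0.15, a_42 = 75/500 = 0.15
  a_13 = 36/720 = 0.05, a_23 = 144/720 = 0.20, a_33 = 0/720 = 0.00, a_43 = 108/720 = 0.15
  a_14 = 20/400 = 0.05, a_24 = 120/400 = 0.30, a_34 = 100/400 = 0.25, a_44 = 80/400 = 0.20
I − A =
  [   0.85    -0.40    -0.05    -0.05]
  [   0.00     1.00    -0.20    -0.30]
  [  -0.35    -0.15     1.00    -0.25]
  [  -0.10    -0.15    -0.15     0.80]
Compute the cofactors C_ij = (−1)^(i+j)·(3×3 minor ij) of I−A; the adjugate is their transpose:
adj(I−A) = Cᵀ =
  [ 0.67925   0.32150   0.12875   0.20325]
  [ 0.10675   0.62525   0.17475   0.29575]
  [ 0.29375   0.25775   0.62475   0.31025]
  [ 0.16000   0.20575   0.16600   0.77900]
det(I−A) = Σ_j (I−A)_1j·C_1j = (0.85)(0.67925) + (-0.40)(0.10675) + (-0.05)(0.29375) + (-0.05)(0.16000) = 0.511975
(I − A)⁻¹ = adj(I−A) / det(I−A) ≈
  [   1.3267     0.6280     0.2515     0.3970]
  [   0.2085     1.2213     0.3413     0.5777]
  [   0.5738     0.5034     1.2203     0.6060]
  [   0.3125     0.4019     0.3242     1.5216]
First solve x = (I − A)⁻¹ d = adj(I−A)·d / det(I−A); in particular x_2 = (0.10675·240 + 0.62525·140 + 0.17475·180 + 0.29575·140) / 0.511975 = 186.015 / 0.511975 ≈ 363.3283.
Intermediate flow from 4 to 2: z_42 = a_42 · x_2 = 0.15 × 186.015 / 0.511975 = 27.90225 / 0.511975 ≈ 54.50.

z_42 = 54.50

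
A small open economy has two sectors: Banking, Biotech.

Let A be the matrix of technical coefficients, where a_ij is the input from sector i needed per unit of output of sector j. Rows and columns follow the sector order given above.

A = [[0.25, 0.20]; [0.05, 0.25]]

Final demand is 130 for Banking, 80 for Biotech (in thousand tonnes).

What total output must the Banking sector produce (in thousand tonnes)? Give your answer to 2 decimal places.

I − A =
  [   0.75    -0.20]
  [  -0.05     0.75]
det(I−A) = (0.75)(0.75) − (-0.20)(-0.05) = 0.5525
adj(I−A) = [[0.75, 0.20], [0.05, 0.75]]
(I − A)⁻¹ = adj(I−A) / det(I−A) ≈
  [   1.3575     0.3620]
  [   0.0905     1.3575]
x = (I − A)⁻¹ d = adj(I−A)·d / det(I−A), with det(I−A) = 0.5525:
  x_1 = (0.75·130 + 0.20·80) / 0.5525 = 113.50 / 0.5525 ≈ 205.43
  x_2 = (0.05·130 + 0.75·80) / 0.5525 = 66.50 / 0.5525 ≈ 120.36

x_1 = 205.43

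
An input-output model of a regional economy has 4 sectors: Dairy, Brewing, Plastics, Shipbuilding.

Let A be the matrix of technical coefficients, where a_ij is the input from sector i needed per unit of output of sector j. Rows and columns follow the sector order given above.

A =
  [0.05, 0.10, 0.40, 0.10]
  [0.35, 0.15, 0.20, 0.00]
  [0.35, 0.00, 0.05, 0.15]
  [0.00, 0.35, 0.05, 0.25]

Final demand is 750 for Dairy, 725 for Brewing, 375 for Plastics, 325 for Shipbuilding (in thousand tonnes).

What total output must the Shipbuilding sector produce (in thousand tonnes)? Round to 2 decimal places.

x_S = 1358.83

I − A =
  [   0.95    -0.10    -0.40    -0.10]
  [  -0.35     0.85    -0.20     0.00]
  [  -0.35     0.00     0.95    -0.15]
  [   0.00    -0.35    -0.05     0.75]
Compute the cofactors C_ij = (−1)^(i+j)·(3×3 minor ij) of I−A; the adjugate is their transpose:
adj(I−A) = Cᵀ =
  [ 0.588750   0.124750   0.281250   0.134750]
  [ 0.299250   0.563000   0.249250   0.089750]
  [ 0.241500   0.088375   0.567125   0.145625]
  [ 0.155750   0.268625   0.154125   0.607875]
det(I−A) = Σ_j (I−A)_1j·C_1j = (0.95)(0.588750) + (-0.10)(0.299250) + (-0.40)(0.241500) + (-0.10)(0.155750) = 0.4172125
(I − A)⁻¹ = adj(I−A) / det(I−A) ≈
  [   1.4112     0.2990     0.6741     0.3230]
  [   0.7173     1.3494     0.5974     0.2151]
  [   0.5788     0.2118     1.3593     0.3490]
  [   0.3733     0.6439     0.3694     1.4570]
x = (I − A)⁻¹ d = adj(I−A)·d / det(I−A), with det(I−A) = 0.4172125:
  x_D = (0.588750·750 + 0.124750·725 + 0.281250·375 + 0.134750·325) / 0.4172125 = 681.26875 / 0.4172125 ≈ 1632.91
  x_B = (0.299250·750 + 0.563000·725 + 0.249250·375 + 0.089750·325) / 0.4172125 = 755.25 / 0.4172125 ≈ 1810.23
  x_P = (0.241500·750 + 0.088375·725 + 0.567125·375 + 0.145625·325) / 0.4172125 = 505.196875 / 0.4172125 ≈ 1210.89
  x_S = (0.155750·750 + 0.268625·725 + 0.154125·375 + 0.607875·325) / 0.4172125 = 566.921875 / 0.4172125 ≈ 1358.83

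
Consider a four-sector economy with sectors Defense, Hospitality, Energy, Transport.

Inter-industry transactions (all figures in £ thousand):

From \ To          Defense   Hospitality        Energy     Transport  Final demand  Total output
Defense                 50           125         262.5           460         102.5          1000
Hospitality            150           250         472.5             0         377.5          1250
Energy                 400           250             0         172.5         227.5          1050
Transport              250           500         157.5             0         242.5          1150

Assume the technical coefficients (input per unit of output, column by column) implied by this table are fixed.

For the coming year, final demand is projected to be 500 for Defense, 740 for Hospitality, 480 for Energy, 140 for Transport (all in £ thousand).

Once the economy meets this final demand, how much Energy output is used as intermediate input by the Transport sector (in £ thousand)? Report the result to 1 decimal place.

Technical coefficients a_ij = z_ij / X_j:
  a_11 = 50/1000 = 0.05, a_21 = 150/1000 = 0.15, a_31 = 400/1000 = 0.40, a_41 = 250/1000 = 0.25
  a_12 = 125/1250 = 0.10, a_22 = 250/1250 = 0.20, a_32 = 250/1250 = 0.20, a_42 = 500/1250 = 0.40
  a_13 = 262.5/1050 = 0.25, a_23 = 472.5/1050 = 0.45, a_33 = 0/1050 = 0.00, a_43 = 157.5/1050 = 0.15
  a_14 = 460/1150 = 0.40, a_24 = 0/1150 = 0.00, a_34 = 172.5/1150 = 0.15, a_44 = 0/1150 = 0.00
I − A =
  [   0.95    -0.10    -0.25    -0.40]
  [  -0.15     0.80    -0.45     0.00]
  [  -0.40    -0.20     1.00    -0.15]
  [  -0.25    -0.40    -0.15     1.00]
Compute the cofactors C_ij = (−1)^(i+j)·(3×3 minor ij) of I−A; the adjugate is their transpose:
adj(I−A) = Cᵀ =
  [ 0.66500   0.33475   0.36500   0.32075]
  [ 0.34350   0.69525   0.42900   0.20175]
  [ 0.38900   0.33475   0.64100   0.25175]
  [ 0.36200   0.41200   0.35900   0.55400]
det(I−A) = Σ_j (I−A)_1j·C_1j = (0.95)(0.66500) + (-0.10)(0.34350) + (-0.25)(0.38900) + (-0.40)(0.36200) = 0.35535
(I − A)⁻¹ = adj(I−A) / det(I−A) ≈
  [   1.8714     0.9420     1.0272     0.9026]
  [   0.9667     1.9565     1.2073     0.5678]
  [   1.0947     0.9420     1.8039     0.7085]
  [   1.0187     1.1594     1.0103     1.5590]
First solve x = (I − A)⁻¹ d = adj(I−A)·d / det(I−A); in particular x_4 = (0.36200·500 + 0.41200·740 + 0.35900·480 + 0.55400·140) / 0.35535 = 735.76 / 0.35535 ≈ 2070.522.
Intermediate flow from 3 to 4: z_34 = a_34 · x_4 = 0.15 × 735.76 / 0.35535 = 110.364 / 0.35535 ≈ 310.6.

z_34 = 310.6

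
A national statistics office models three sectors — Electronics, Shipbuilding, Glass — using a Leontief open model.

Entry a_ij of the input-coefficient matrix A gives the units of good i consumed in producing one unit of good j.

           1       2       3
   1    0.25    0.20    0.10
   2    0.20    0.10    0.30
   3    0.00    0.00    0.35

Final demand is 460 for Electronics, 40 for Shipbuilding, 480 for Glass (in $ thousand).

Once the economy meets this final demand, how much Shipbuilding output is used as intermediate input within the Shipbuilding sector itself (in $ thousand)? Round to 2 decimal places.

z_22 = 47.70

I − A =
  [   0.75    -0.20    -0.10]
  [  -0.20     0.90    -0.30]
  [   0.00     0.00     0.65]
Cofactors of I−A, C_ij = (−1)^(i+j)·(minor ij) (rows/columns in the sector order above):
  C_11 = (0.90)(0.65) − (-0.30)(0.00) = 0.5850
  C_12 = −[(-0.20)(0.65) − (-0.30)(0.00)] = 0.1300
  C_13 = (-0.20)(0.00) − (0.90)(0.00) = 0.0000
  C_21 = −[(-0.20)(0.65) − (-0.10)(0.00)] = 0.1300
  C_22 = (0.75)(0.65) − (-0.10)(0.00) = 0.4875
  C_23 = −[(0.75)(0.00) − (-0.20)(0.00)] = 0.0000
  C_31 = (-0.20)(-0.30) − (-0.10)(0.90) = 0.1500
  C_32 = −[(0.75)(-0.30) − (-0.10)(-0.20)] = 0.2450
  C_33 = (0.75)(0.90) − (-0.20)(-0.20) = 0.6350
det(I−A) = Σ_j (I−A)_1j·C_1j = (0.75)(0.5850) + (-0.20)(0.1300) + (-0.10)(0.0000) = 0.41275
adj(I−A) = Cᵀ =
  [ 0.5850   0.1300   0.1500]
  [ 0.1300   0.4875   0.2450]
  [ 0.0000   0.0000   0.6350]
(I − A)⁻¹ = adj(I−A) / det(I−A) ≈
  [   1.4173     0.3150     0.3634]
  [   0.3150     1.1811     0.5936]
  [   0.0000     0.0000     1.5385]
First solve x = (I − A)⁻¹ d = adj(I−A)·d / det(I−A); in particular x_2 = (0.1300·460 + 0.4875·40 + 0.2450·480) / 0.41275 = 196.90 / 0.41275 ≈ 477.0442.
Intermediate flow from 2 to 2: z_22 = a_22 · x_2 = 0.10 × 196.90 / 0.41275 = 19.69 / 0.41275 ≈ 47.70.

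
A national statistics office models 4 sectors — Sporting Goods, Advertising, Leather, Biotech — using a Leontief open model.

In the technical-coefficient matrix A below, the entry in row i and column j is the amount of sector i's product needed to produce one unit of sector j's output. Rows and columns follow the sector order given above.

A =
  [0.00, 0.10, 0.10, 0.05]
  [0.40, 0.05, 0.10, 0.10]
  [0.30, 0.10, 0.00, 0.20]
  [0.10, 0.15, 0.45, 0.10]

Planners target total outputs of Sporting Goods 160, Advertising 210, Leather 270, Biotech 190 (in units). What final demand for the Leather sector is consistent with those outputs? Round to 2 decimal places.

I − A =
  [   1.00    -0.10    -0.10    -0.05]
  [  -0.40     0.95    -0.10    -0.10]
  [  -0.30    -0.10     1.00    -0.20]
  [  -0.10    -0.15    -0.45     0.90]
d = (I − A) x:
  d_1 = (+1.00)·160 + (-0.10)·210 + (-0.10)·270 + (-0.05)·190 = 102.50
  d_2 = (-0.40)·160 + (+0.95)·210 + (-0.10)·270 + (-0.10)·190 = 89.50
  d_3 = (-0.30)·160 + (-0.10)·210 + (+1.00)·270 + (-0.20)·190 = 163.00
  d_4 = (-0.10)·160 + (-0.15)·210 + (-0.45)·270 + (+0.90)·190 = 2.00

d_3 = 163.00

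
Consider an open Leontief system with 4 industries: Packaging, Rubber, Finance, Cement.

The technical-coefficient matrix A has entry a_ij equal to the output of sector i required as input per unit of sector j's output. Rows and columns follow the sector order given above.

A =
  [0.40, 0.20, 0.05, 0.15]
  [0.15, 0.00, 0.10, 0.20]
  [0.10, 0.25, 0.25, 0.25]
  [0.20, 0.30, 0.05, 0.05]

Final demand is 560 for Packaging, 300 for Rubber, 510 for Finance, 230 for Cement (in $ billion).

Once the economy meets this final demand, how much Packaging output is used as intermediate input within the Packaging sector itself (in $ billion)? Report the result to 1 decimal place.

I − A =
  [   0.60    -0.20    -0.05    -0.15]
  [  -0.15     1.00    -0.10    -0.20]
  [  -0.10    -0.25     0.75    -0.25]
  [  -0.20    -0.30    -0.05     0.95]
Compute the cofactors C_ij = (−1)^(i+j)·(3×3 minor ij) of I−A; the adjugate is their transpose:
adj(I−A) = Cᵀ =
  [ 0.621250   0.191250   0.077500   0.158750]
  [ 0.150500   0.389500   0.070250   0.124250]
  [ 0.195875   0.213500   0.460750   0.197125]
  [ 0.188625   0.174500   0.062750   0.403625]
det(I−A) = Σ_j (I−A)_1j·C_1j = (0.60)(0.621250) + (-0.20)(0.150500) + (-0.05)(0.195875) + (-0.15)(0.188625) = 0.3045625
(I − A)⁻¹ = adj(I−A) / det(I−A) ≈
  [   2.0398     0.6279     0.2545     0.5212]
  [   0.4942     1.2789     0.2307     0.4080]
  [   0.6431     0.7010     1.5128     0.6472]
  [   0.6193     0.5730     0.2060     1.3253]
First solve x = (I − A)⁻¹ d = adj(I−A)·d / det(I−A); in particular x_1 = (0.621250·560 + 0.191250·300 + 0.077500·510 + 0.158750·230) / 0.3045625 = 481.3125 / 0.3045625 ≈ 1580.341.
Intermediate flow from 1 to 1: z_11 = a_11 · x_1 = 0.40 × 481.3125 / 0.3045625 = 192.525 / 0.3045625 ≈ 632.1.

z_11 = 632.1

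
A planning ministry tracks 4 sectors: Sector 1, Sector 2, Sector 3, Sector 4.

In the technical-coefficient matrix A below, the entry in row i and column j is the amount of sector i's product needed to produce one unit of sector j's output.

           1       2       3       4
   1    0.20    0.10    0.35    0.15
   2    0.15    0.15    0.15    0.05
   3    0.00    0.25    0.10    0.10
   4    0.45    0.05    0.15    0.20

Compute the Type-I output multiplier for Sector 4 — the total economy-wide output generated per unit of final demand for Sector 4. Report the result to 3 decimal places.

m_4 = 2.382

I − A =
  [   0.80    -0.10    -0.35    -0.15]
  [  -0.15     0.85    -0.15    -0.05]
  [   0.00    -0.25     0.90    -0.10]
  [  -0.45    -0.05    -0.15     0.80]
Compute the cofactors C_ij = (−1)^(i+j)·(3×3 minor ij) of I−A; the adjugate is their transpose:
adj(I−A) = Cᵀ =
  [ 0.564375   0.154625   0.270125   0.149250]
  [ 0.132750   0.487500   0.145125   0.073500]
  [ 0.074625   0.151625   0.469250   0.082125]
  [ 0.339750   0.145875   0.249000   0.555375]
det(I−A) = Σ_j (I−A)_1j·C_1j = (0.80)(0.564375) + (-0.10)(0.132750) + (-0.35)(0.074625) + (-0.15)(0.339750) = 0.36114375
(I − A)⁻¹ = adj(I−A) / det(I−A) ≈
  [   1.5627     0.4282     0.7480     0.4133]
  [   0.3676     1.3499     0.4018     0.2035]
  [   0.2066     0.4198     1.2993     0.2274]
  [   0.9408     0.4039     0.6895     1.5378]
The output multiplier for sector j is the column-j sum of the Leontief inverse (I − A)⁻¹ = adj(I−A) / det(I−A).
Column 4 of adj(I−A): (0.149250, 0.073500, 0.082125, 0.555375); det(I−A) = 0.36114375.
m_4 = (0.149250 + 0.073500 + 0.082125 + 0.555375) / 0.36114375 = 0.86025 / 0.36114375 ≈ 2.382.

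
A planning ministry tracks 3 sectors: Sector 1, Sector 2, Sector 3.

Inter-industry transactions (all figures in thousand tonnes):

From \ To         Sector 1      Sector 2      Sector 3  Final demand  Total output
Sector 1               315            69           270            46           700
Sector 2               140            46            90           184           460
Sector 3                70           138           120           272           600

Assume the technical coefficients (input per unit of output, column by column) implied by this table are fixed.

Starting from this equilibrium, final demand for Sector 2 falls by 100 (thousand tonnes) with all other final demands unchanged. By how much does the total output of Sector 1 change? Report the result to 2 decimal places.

Δx_1 = -91.89

Technical coefficients a_ij = z_ij / X_j:
  a_11 = 315/700 = 0.45, a_21 = 140/700 = 0.20, a_31 = 70/700 = 0.10
  a_12 = 69/460 = 0.15, a_22 = 46/460 = 0.10, a_32 = 138/460 = 0.30
  a_13 = 270/600 = 0.45, a_23 = 90/600 = 0.15, a_33 = 120/600 = 0.20
I − A =
  [   0.55    -0.15    -0.45]
  [  -0.20     0.90    -0.15]
  [  -0.10    -0.30     0.80]
Cofactors of I−A, C_ij = (−1)^(i+j)·(minor ij) (rows/columns in the sector order above):
  C_11 = (0.90)(0.80) − (-0.15)(-0.30) = 0.6750
  C_12 = −[(-0.20)(0.80) − (-0.15)(-0.10)] = 0.1750
  C_13 = (-0.20)(-0.30) − (0.90)(-0.10) = 0.1500
  C_21 = −[(-0.15)(0.80) − (-0.45)(-0.30)] = 0.2550
  C_22 = (0.55)(0.80) − (-0.45)(-0.10) = 0.3950
  C_23 = −[(0.55)(-0.30) − (-0.15)(-0.10)] = 0.1800
  C_31 = (-0.15)(-0.15) − (-0.45)(0.90) = 0.4275
  C_32 = −[(0.55)(-0.15) − (-0.45)(-0.20)] = 0.1725
  C_33 = (0.55)(0.90) − (-0.15)(-0.20) = 0.4650
det(I−A) = Σ_j (I−A)_1j·C_1j = (0.55)(0.6750) + (-0.15)(0.1750) + (-0.45)(0.1500) = 0.2775
adj(I−A) = Cᵀ =
  [ 0.6750   0.2550   0.4275]
  [ 0.1750   0.3950   0.1725]
  [ 0.1500   0.1800   0.4650]
(I − A)⁻¹ = adj(I−A) / det(I−A) ≈
  [   2.4324     0.9189     1.5405]
  [   0.6306     1.4234     0.6216]
  [   0.5405     0.6486     1.6757]
Δx = (I − A)⁻¹ Δd with Δd having -100 in the Sector 2 component and 0 elsewhere.
So Δx_1 = L_12 · (-100), where L_12 = adj(I−A)_12 / det(I−A) = 0.2550 / 0.2775.
Δx_1 = 0.2550 × (-100) / 0.2775 = -25.50 / 0.2775 ≈ -91.89.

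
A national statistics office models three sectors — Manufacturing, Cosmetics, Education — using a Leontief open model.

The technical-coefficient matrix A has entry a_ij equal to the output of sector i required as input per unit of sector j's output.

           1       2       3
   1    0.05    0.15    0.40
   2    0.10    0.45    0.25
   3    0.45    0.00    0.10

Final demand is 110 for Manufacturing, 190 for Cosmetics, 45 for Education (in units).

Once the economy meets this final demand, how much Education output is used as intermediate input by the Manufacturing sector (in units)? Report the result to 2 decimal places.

z_31 = 121.04

I − A =
  [   0.95    -0.15    -0.40]
  [  -0.10     0.55    -0.25]
  [  -0.45     0.00     0.90]
Cofactors of I−A, C_ij = (−1)^(i+j)·(minor ij) (rows/columns in the sector order above):
  C_11 = (0.55)(0.90) − (-0.25)(0.00) = 0.4950
  C_12 = −[(-0.10)(0.90) − (-0.25)(-0.45)] = 0.2025
  C_13 = (-0.10)(0.00) − (0.55)(-0.45) = 0.2475
  C_21 = −[(-0.15)(0.90) − (-0.40)(0.00)] = 0.1350
  C_22 = (0.95)(0.90) − (-0.40)(-0.45) = 0.6750
  C_23 = −[(0.95)(0.00) − (-0.15)(-0.45)] = 0.0675
  C_31 = (-0.15)(-0.25) − (-0.40)(0.55) = 0.2575
  C_32 = −[(0.95)(-0.25) − (-0.40)(-0.10)] = 0.2775
  C_33 = (0.95)(0.55) − (-0.15)(-0.10) = 0.5075
det(I−A) = Σ_j (I−A)_1j·C_1j = (0.95)(0.4950) + (-0.15)(0.2025) + (-0.40)(0.2475) = 0.340875
adj(I−A) = Cᵀ =
  [ 0.4950   0.1350   0.2575]
  [ 0.2025   0.6750   0.2775]
  [ 0.2475   0.0675   0.5075]
(I − A)⁻¹ = adj(I−A) / det(I−A) ≈
  [   1.4521     0.3960     0.7554]
  [   0.5941     1.9802     0.8141]
  [   0.7261     0.1980     1.4888]
First solve x = (I − A)⁻¹ d = adj(I−A)·d / det(I−A); in particular x_1 = (0.4950·110 + 0.1350·190 + 0.2575·45) / 0.340875 = 91.6875 / 0.340875 ≈ 268.9769.
Intermediate flow from 3 to 1: z_31 = a_31 · x_1 = 0.45 × 91.6875 / 0.340875 = 41.259375 / 0.340875 ≈ 121.04.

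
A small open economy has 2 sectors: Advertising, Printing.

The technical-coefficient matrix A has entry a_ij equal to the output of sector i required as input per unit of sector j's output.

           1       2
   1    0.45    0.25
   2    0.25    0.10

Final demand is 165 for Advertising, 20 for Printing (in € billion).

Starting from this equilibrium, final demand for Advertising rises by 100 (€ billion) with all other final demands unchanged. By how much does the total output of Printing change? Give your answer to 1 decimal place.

Δx_2 = 57.8

I − A =
  [   0.55    -0.25]
  [  -0.25     0.90]
det(I−A) = (0.55)(0.90) − (-0.25)(-0.25) = 0.4325
adj(I−A) = [[0.90, 0.25], [0.25, 0.55]]
(I − A)⁻¹ = adj(I−A) / det(I−A) ≈
  [   2.0809     0.5780]
  [   0.5780     1.2717]
Δx = (I − A)⁻¹ Δd with Δd having +100 in the Advertising component and 0 elsewhere.
So Δx_2 = L_21 · (+100), where L_21 = adj(I−A)_21 / det(I−A) = 0.25 / 0.4325.
Δx_2 = 0.25 × (+100) / 0.4325 = 25.00 / 0.4325 ≈ 57.8.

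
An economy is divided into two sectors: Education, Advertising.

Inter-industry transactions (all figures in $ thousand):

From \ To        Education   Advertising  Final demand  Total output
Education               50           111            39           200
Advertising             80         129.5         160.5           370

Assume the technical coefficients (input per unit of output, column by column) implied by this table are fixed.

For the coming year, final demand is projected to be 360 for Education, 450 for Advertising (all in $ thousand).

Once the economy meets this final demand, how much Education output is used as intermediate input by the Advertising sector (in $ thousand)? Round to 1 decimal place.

Technical coefficients a_ij = z_ij / X_j:
  a_EE = 50/200 = 0.25, a_AE = 80/200 = 0.40
  a_EA = 111/370 = 0.30, a_AA = 129.5/370 = 0.35
I − A =
  [   0.75    -0.30]
  [  -0.40     0.65]
det(I−A) = (0.75)(0.65) − (-0.30)(-0.40) = 0.3675
adj(I−A) = [[0.65, 0.30], [0.40, 0.75]]
(I − A)⁻¹ = adj(I−A) / det(I−A) ≈
  [   1.7687     0.8163]
  [   1.0884     2.0408]
First solve x = (I − A)⁻¹ d = adj(I−A)·d / det(I−A); in particular x_A = (0.40·360 + 0.75·450) / 0.3675 = 481.50 / 0.3675 ≈ 1310.204.
Intermediate flow from E to A: z_EA = a_EA · x_A = 0.30 × 481.50 / 0.3675 = 144.45 / 0.3675 ≈ 393.1.

z_EA = 393.1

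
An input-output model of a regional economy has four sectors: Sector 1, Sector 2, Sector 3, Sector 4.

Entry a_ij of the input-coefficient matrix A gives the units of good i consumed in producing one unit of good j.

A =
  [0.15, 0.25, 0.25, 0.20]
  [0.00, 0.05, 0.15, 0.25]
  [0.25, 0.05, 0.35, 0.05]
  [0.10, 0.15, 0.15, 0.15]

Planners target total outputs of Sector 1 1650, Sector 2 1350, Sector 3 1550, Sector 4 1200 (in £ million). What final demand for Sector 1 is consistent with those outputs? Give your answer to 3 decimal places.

I − A =
  [   0.85    -0.25    -0.25    -0.20]
  [   0.00     0.95    -0.15    -0.25]
  [  -0.25    -0.05     0.65    -0.05]
  [  -0.10    -0.15    -0.15     0.85]
d = (I − A) x:
  d_1 = (+0.85)·1650 + (-0.25)·1350 + (-0.25)·1550 + (-0.20)·1200 = 437.500
  d_2 = (+0.00)·1650 + (+0.95)·1350 + (-0.15)·1550 + (-0.25)·1200 = 750.000
  d_3 = (-0.25)·1650 + (-0.05)·1350 + (+0.65)·1550 + (-0.05)·1200 = 467.500
  d_4 = (-0.10)·1650 + (-0.15)·1350 + (-0.15)·1550 + (+0.85)·1200 = 420.000

d_1 = 437.500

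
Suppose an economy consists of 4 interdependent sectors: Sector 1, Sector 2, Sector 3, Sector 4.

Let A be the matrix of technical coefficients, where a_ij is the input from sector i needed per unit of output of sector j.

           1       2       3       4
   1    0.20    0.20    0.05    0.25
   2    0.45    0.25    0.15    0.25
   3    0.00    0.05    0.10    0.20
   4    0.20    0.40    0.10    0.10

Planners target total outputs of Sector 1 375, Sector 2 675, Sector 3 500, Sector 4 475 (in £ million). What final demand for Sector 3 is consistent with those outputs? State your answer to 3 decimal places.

I − A =
  [   0.80    -0.20    -0.05    -0.25]
  [  -0.45     0.75    -0.15    -0.25]
  [   0.00    -0.05     0.90    -0.20]
  [  -0.20    -0.40    -0.10     0.90]
d = (I − A) x:
  d_1 = (+0.80)·375 + (-0.20)·675 + (-0.05)·500 + (-0.25)·475 = 21.250
  d_2 = (-0.45)·375 + (+0.75)·675 + (-0.15)·500 + (-0.25)·475 = 143.750
  d_3 = (+0.00)·375 + (-0.05)·675 + (+0.90)·500 + (-0.20)·475 = 321.250
  d_4 = (-0.20)·375 + (-0.40)·675 + (-0.10)·500 + (+0.90)·475 = 32.500

d_3 = 321.250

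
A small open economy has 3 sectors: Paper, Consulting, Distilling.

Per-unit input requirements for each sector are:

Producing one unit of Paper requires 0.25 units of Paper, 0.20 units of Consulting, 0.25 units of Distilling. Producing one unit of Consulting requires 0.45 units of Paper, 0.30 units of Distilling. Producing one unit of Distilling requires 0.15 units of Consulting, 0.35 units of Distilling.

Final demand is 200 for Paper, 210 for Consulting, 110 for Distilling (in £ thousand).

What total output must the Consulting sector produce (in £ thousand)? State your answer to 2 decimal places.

x_2 = 391.81

I − A =
  [   0.75    -0.45     0.00]
  [  -0.20     1.00    -0.15]
  [  -0.25    -0.30     0.65]
Cofactors of I−A, C_ij = (−1)^(i+j)·(minor ij) (rows/columns in the sector order above):
  C_11 = (1.00)(0.65) − (-0.15)(-0.30) = 0.6050
  C_12 = −[(-0.20)(0.65) − (-0.15)(-0.25)] = 0.1675
  C_13 = (-0.20)(-0.30) − (1.00)(-0.25) = 0.3100
  C_21 = −[(-0.45)(0.65) − (0.00)(-0.30)] = 0.2925
  C_22 = (0.75)(0.65) − (0.00)(-0.25) = 0.4875
  C_23 = −[(0.75)(-0.30) − (-0.45)(-0.25)] = 0.3375
  C_31 = (-0.45)(-0.15) − (0.00)(1.00) = 0.0675
  C_32 = −[(0.75)(-0.15) − (0.00)(-0.20)] = 0.1125
  C_33 = (0.75)(1.00) − (-0.45)(-0.20) = 0.6600
det(I−A) = Σ_j (I−A)_1j·C_1j = (0.75)(0.6050) + (-0.45)(0.1675) + (0.00)(0.3100) = 0.378375
adj(I−A) = Cᵀ =
  [ 0.6050   0.2925   0.0675]
  [ 0.1675   0.4875   0.1125]
  [ 0.3100   0.3375   0.6600]
(I − A)⁻¹ = adj(I−A) / det(I−A) ≈
  [   1.5989     0.7730     0.1784]
  [   0.4427     1.2884     0.2973]
  [   0.8193     0.8920     1.7443]
x = (I − A)⁻¹ d = adj(I−A)·d / det(I−A), with det(I−A) = 0.378375:
  x_1 = (0.6050·200 + 0.2925·210 + 0.0675·110) / 0.378375 = 189.85 / 0.378375 ≈ 501.75
  x_2 = (0.1675·200 + 0.4875·210 + 0.1125·110) / 0.378375 = 148.25 / 0.378375 ≈ 391.81
  x_3 = (0.3100·200 + 0.3375·210 + 0.6600·110) / 0.378375 = 205.475 / 0.378375 ≈ 543.05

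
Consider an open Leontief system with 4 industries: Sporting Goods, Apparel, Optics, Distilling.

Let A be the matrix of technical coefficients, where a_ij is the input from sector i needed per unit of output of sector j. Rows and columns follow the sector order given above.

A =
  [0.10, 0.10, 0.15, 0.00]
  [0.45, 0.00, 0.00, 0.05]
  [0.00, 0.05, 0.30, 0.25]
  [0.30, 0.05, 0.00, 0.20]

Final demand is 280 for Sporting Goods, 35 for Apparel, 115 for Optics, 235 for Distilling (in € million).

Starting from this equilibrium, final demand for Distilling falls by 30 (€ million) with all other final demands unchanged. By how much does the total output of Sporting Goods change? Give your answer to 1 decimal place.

I − A =
  [   0.90    -0.10    -0.15     0.00]
  [  -0.45     1.00     0.00    -0.05]
  [   0.00    -0.05     0.70    -0.25]
  [  -0.30    -0.05     0.00     0.80]
Compute the cofactors C_ij = (−1)^(i+j)·(3×3 minor ij) of I−A; the adjugate is their transpose:
adj(I−A) = Cᵀ =
  [ 0.558250   0.063875   0.119625   0.041375]
  [ 0.262500   0.492750   0.056250   0.048375]
  [ 0.099375   0.054750   0.680250   0.216000]
  [ 0.225750   0.054750   0.048375   0.595125]
det(I−A) = Σ_j (I−A)_1j·C_1j = (0.90)(0.558250) + (-0.10)(0.262500) + (-0.15)(0.099375) + (0.00)(0.225750) = 0.46126875
(I − A)⁻¹ = adj(I−A) / det(I−A) ≈
  [   1.2102     0.1385     0.2593     0.0897]
  [   0.5691     1.0682     0.1219     0.1049]
  [   0.2154     0.1187     1.4747     0.4683]
  [   0.4894     0.1187     0.1049     1.2902]
Δx = (I − A)⁻¹ Δd with Δd having -30 in the Distilling component and 0 elsewhere.
So Δx_S = L_SD · (-30), where L_SD = adj(I−A)_SD / det(I−A) = 0.041375 / 0.46126875.
Δx_S = 0.041375 × (-30) / 0.46126875 = -1.24125 / 0.46126875 ≈ -2.7.

Δx_S = -2.7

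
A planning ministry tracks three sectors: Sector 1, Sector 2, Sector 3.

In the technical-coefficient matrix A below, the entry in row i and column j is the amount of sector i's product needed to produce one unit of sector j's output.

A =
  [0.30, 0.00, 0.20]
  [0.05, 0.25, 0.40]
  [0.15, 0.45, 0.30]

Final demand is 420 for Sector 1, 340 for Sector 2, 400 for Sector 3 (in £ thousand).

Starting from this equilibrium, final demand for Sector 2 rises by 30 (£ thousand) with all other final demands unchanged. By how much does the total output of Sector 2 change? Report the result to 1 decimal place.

I − A =
  [   0.70     0.00    -0.20]
  [  -0.05     0.75    -0.40]
  [  -0.15    -0.45     0.70]
Cofactors of I−A, C_ij = (−1)^(i+j)·(minor ij) (rows/columns in the sector order above):
  C_11 = (0.75)(0.70) − (-0.40)(-0.45) = 0.3450
  C_12 = −[(-0.05)(0.70) − (-0.40)(-0.15)] = 0.0950
  C_13 = (-0.05)(-0.45) − (0.75)(-0.15) = 0.1350
  C_21 = −[(0.00)(0.70) − (-0.20)(-0.45)] = 0.0900
  C_22 = (0.70)(0.70) − (-0.20)(-0.15) = 0.4600
  C_23 = −[(0.70)(-0.45) − (0.00)(-0.15)] = 0.3150
  C_31 = (0.00)(-0.40) − (-0.20)(0.75) = 0.1500
  C_32 = −[(0.70)(-0.40) − (-0.20)(-0.05)] = 0.2900
  C_33 = (0.70)(0.75) − (0.00)(-0.05) = 0.5250
det(I−A) = Σ_j (I−A)_1j·C_1j = (0.70)(0.3450) + (0.00)(0.0950) + (-0.20)(0.1350) = 0.2145
adj(I−A) = Cᵀ =
  [ 0.3450   0.0900   0.1500]
  [ 0.0950   0.4600   0.2900]
  [ 0.1350   0.3150   0.5250]
(I − A)⁻¹ = adj(I−A) / det(I−A) ≈
  [   1.6084     0.4196     0.6993]
  [   0.4429     2.1445     1.3520]
  [   0.6294     1.4685     2.4476]
Δx = (I − A)⁻¹ Δd with Δd having +30 in the Sector 2 component and 0 elsewhere.
So Δx_2 = L_22 · (+30), where L_22 = adj(I−A)_22 / det(I−A) = 0.4600 / 0.2145.
Δx_2 = 0.4600 × (+30) / 0.2145 = 13.80 / 0.2145 ≈ 64.3.

Δx_2 = 64.3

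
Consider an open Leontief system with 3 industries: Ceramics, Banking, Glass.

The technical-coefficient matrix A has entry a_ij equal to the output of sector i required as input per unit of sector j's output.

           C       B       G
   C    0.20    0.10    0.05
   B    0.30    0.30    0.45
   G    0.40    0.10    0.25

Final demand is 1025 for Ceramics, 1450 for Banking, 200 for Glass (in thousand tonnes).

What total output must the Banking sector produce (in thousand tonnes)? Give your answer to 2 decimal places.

x_B = 4058.31

I − A =
  [   0.80    -0.10    -0.05]
  [  -0.30     0.70    -0.45]
  [  -0.40    -0.10     0.75]
Cofactors of I−A, C_ij = (−1)^(i+j)·(minor ij) (rows/columns in the sector order above):
  C_11 = (0.70)(0.75) − (-0.45)(-0.10) = 0.4800
  C_12 = −[(-0.30)(0.75) − (-0.45)(-0.40)] = 0.4050
  C_13 = (-0.30)(-0.10) − (0.70)(-0.40) = 0.3100
  C_21 = −[(-0.10)(0.75) − (-0.05)(-0.10)] = 0.0800
  C_22 = (0.80)(0.75) − (-0.05)(-0.40) = 0.5800
  C_23 = −[(0.80)(-0.10) − (-0.10)(-0.40)] = 0.1200
  C_31 = (-0.10)(-0.45) − (-0.05)(0.70) = 0.0800
  C_32 = −[(0.80)(-0.45) − (-0.05)(-0.30)] = 0.3750
  C_33 = (0.80)(0.70) − (-0.10)(-0.30) = 0.5300
det(I−A) = Σ_j (I−A)_1j·C_1j = (0.80)(0.4800) + (-0.10)(0.4050) + (-0.05)(0.3100) = 0.3280
adj(I−A) = Cᵀ =
  [ 0.4800   0.0800   0.0800]
  [ 0.4050   0.5800   0.3750]
  [ 0.3100   0.1200   0.5300]
(I − A)⁻¹ = adj(I−A) / det(I−A) ≈
  [   1.4634     0.2439     0.2439]
  [   1.2348     1.7683     1.1433]
  [   0.9451     0.3659     1.6159]
x = (I − A)⁻¹ d = adj(I−A)·d / det(I−A), with det(I−A) = 0.3280:
  x_C = (0.4800·1025 + 0.0800·1450 + 0.0800·200) / 0.3280 = 624.00 / 0.3280 ≈ 1902.44
  x_B = (0.4050·1025 + 0.5800·1450 + 0.3750·200) / 0.3280 = 1331.125 / 0.3280 ≈ 4058.31
  x_G = (0.3100·1025 + 0.1200·1450 + 0.5300·200) / 0.3280 = 597.75 / 0.3280 ≈ 1822.41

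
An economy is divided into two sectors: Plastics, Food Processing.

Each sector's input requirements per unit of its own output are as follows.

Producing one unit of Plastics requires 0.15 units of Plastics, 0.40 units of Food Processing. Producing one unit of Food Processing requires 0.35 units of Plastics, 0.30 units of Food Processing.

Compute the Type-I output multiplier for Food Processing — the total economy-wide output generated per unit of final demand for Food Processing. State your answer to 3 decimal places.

I − A =
  [   0.85    -0.35]
  [  -0.40     0.70]
det(I−A) = (0.85)(0.70) − (-0.35)(-0.40) = 0.4550
adj(I−A) = [[0.70, 0.35], [0.40, 0.85]]
(I − A)⁻¹ = adj(I−A) / det(I−A) ≈
  [   1.5385     0.7692]
  [   0.8791     1.8681]
The output multiplier for sector j is the column-j sum of the Leontief inverse (I − A)⁻¹ = adj(I−A) / det(I−A).
Column 2 of adj(I−A): (0.35, 0.85); det(I−A) = 0.4550.
m_2 = (0.35 + 0.85) / 0.4550 = 1.20 / 0.4550 ≈ 2.637.

m_2 = 2.637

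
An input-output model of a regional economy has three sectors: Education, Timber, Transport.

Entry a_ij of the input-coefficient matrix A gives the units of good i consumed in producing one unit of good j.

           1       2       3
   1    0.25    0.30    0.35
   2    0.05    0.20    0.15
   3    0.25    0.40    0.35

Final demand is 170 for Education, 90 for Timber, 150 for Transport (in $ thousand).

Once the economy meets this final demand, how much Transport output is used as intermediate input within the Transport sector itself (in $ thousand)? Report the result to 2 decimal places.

z_33 = 225.16

I − A =
  [   0.75    -0.30    -0.35]
  [  -0.05     0.80    -0.15]
  [  -0.25    -0.40     0.65]
Cofactors of I−A, C_ij = (−1)^(i+j)·(minor ij) (rows/columns in the sector order above):
  C_11 = (0.80)(0.65) − (-0.15)(-0.40) = 0.4600
  C_12 = −[(-0.05)(0.65) − (-0.15)(-0.25)] = 0.0700
  C_13 = (-0.05)(-0.40) − (0.80)(-0.25) = 0.2200
  C_21 = −[(-0.30)(0.65) − (-0.35)(-0.40)] = 0.3350
  C_22 = (0.75)(0.65) − (-0.35)(-0.25) = 0.4000
  C_23 = −[(0.75)(-0.40) − (-0.30)(-0.25)] = 0.3750
  C_31 = (-0.30)(-0.15) − (-0.35)(0.80) = 0.3250
  C_32 = −[(0.75)(-0.15) − (-0.35)(-0.05)] = 0.1300
  C_33 = (0.75)(0.80) − (-0.30)(-0.05) = 0.5850
det(I−A) = Σ_j (I−A)_1j·C_1j = (0.75)(0.4600) + (-0.30)(0.0700) + (-0.35)(0.2200) = 0.2470
adj(I−A) = Cᵀ =
  [ 0.4600   0.3350   0.3250]
  [ 0.0700   0.4000   0.1300]
  [ 0.2200   0.3750   0.5850]
(I − A)⁻¹ = adj(I−A) / det(I−A) ≈
  [   1.8623     1.3563     1.3158]
  [   0.2834     1.6194     0.5263]
  [   0.8907     1.5182     2.3684]
First solve x = (I − A)⁻¹ d = adj(I−A)·d / det(I−A); in particular x_3 = (0.2200·170 + 0.3750·90 + 0.5850·150) / 0.2470 = 158.90 / 0.2470 ≈ 643.3198.
Intermediate flow from 3 to 3: z_33 = a_33 · x_3 = 0.35 × 158.90 / 0.2470 = 55.615 / 0.2470 ≈ 225.16.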